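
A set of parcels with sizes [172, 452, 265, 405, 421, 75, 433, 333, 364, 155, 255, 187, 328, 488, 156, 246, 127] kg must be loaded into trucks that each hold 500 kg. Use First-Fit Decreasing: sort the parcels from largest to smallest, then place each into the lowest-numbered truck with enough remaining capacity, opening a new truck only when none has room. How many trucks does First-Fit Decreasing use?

Sorted descending: 488, 452, 433, 421, 405, 364, 333, 328, 265, 255, 246, 187, 172, 156, 155, 127, 75.
truck 1: place 488 kg, 12 kg left
truck 2: place 452 kg, 48 kg left
truck 3: place 433 kg, 67 kg left
truck 4: place 421 kg, 79 kg left
truck 5: place 405 kg, 95 kg left
truck 6: place 364 kg, 136 kg left
truck 7: place 333 kg, 167 kg left
truck 8: place 328 kg, 172 kg left
truck 9: place 265 kg, 235 kg left
truck 10: place 255 kg, 245 kg left
truck 11: place 246 kg, 254 kg left
truck 9: place 187 kg, 48 kg left
truck 8: place 172 kg, 0 kg left
truck 7: place 156 kg, 11 kg left
truck 10: place 155 kg, 90 kg left
truck 6: place 127 kg, 9 kg left
truck 4: place 75 kg, 4 kg left

11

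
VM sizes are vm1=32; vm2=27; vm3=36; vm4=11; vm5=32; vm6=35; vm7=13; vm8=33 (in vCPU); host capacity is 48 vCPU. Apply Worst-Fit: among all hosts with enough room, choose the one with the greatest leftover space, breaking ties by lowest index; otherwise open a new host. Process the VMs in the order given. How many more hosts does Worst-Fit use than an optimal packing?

Worst-Fit: [32,13] [27,11] [36] [32] [35] [33] → 6 hosts.
6 VMs exceed 24 vCPU (half the capacity), and no two of those can share a host, so at least 6 hosts are needed.
So 6 is already optimal.

0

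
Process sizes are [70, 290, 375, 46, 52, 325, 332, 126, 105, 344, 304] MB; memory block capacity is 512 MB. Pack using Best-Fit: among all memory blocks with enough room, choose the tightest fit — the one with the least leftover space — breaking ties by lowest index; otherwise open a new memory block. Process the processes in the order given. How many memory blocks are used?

70 MB → memory block 1 (remaining 442 MB)
290 MB → memory block 1 (remaining 152 MB)
375 MB → memory block 2 (remaining 137 MB)
46 MB → memory block 2 (remaining 91 MB)
52 MB → memory block 2 (remaining 39 MB)
325 MB → memory block 3 (remaining 187 MB)
332 MB → memory block 4 (remaining 180 MB)
126 MB → memory block 1 (remaining 26 MB)
105 MB → memory block 4 (remaining 75 MB)
344 MB → memory block 5 (remaining 168 MB)
304 MB → memory block 6 (remaining 208 MB)

6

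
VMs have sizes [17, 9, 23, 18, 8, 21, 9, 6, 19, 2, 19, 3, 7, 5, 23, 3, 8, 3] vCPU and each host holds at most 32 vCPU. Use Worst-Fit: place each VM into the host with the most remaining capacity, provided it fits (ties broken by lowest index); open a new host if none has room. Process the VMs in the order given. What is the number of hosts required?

host 1: place 17 vCPU, 15 vCPU left
host 1: place 9 vCPU, 6 vCPU left
host 2: place 23 vCPU, 9 vCPU left
host 3: place 18 vCPU, 14 vCPU left
host 3: place 8 vCPU, 6 vCPU left
host 4: place 21 vCPU, 11 vCPU left
host 4: place 9 vCPU, 2 vCPU left
host 2: place 6 vCPU, 3 vCPU left
host 5: place 19 vCPU, 13 vCPU left
host 5: place 2 vCPU, 11 vCPU left
host 6: place 19 vCPU, 13 vCPU left
host 6: place 3 vCPU, 10 vCPU left
host 5: place 7 vCPU, 4 vCPU left
host 6: place 5 vCPU, 5 vCPU left
host 7: place 23 vCPU, 9 vCPU left
host 7: place 3 vCPU, 6 vCPU left
host 8: place 8 vCPU, 24 vCPU left
host 8: place 3 vCPU, 21 vCPU left
Final hosts: [17,9] [23,6] [18,8] [21,9] [19,2,7] [19,3,5] [23,3] [8,3].

8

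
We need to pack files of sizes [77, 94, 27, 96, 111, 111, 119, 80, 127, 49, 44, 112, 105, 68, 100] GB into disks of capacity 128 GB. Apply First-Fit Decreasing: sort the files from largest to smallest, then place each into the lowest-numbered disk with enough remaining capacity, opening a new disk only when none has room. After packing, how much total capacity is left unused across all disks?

216

Sorted descending: 127, 119, 112, 111, 111, 105, 100, 96, 94, 80, 77, 68, 49, 44, 27.
Put 127 GB in disk 1; 1 GB remain.
Put 119 GB in disk 2; 9 GB remain.
Put 112 GB in disk 3; 16 GB remain.
Put 111 GB in disk 4; 17 GB remain.
Put 111 GB in disk 5; 17 GB remain.
Put 105 GB in disk 6; 23 GB remain.
Put 100 GB in disk 7; 28 GB remain.
Put 96 GB in disk 8; 32 GB remain.
Put 94 GB in disk 9; 34 GB remain.
Put 80 GB in disk 10; 48 GB remain.
Put 77 GB in disk 11; 51 GB remain.
Put 68 GB in disk 12; 60 GB remain.
Put 49 GB in disk 11; 2 GB remain.
Put 44 GB in disk 10; 4 GB remain.
Put 27 GB in disk 7; 1 GB remain.
12 disks × 128 GB = 1536 GB; used 1320 GB; unused 216 GB.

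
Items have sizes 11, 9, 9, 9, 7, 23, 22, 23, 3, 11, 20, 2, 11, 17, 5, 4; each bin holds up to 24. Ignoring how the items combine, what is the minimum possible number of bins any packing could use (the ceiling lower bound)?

Total size = 11 + 9 + 9 + 9 + 7 + 23 + 22 + 23 + 3 + 11 + 20 + 2 + 11 + 17 + 5 + 4 = 186.
⌈186 / 24⌉ = 8.

8 bins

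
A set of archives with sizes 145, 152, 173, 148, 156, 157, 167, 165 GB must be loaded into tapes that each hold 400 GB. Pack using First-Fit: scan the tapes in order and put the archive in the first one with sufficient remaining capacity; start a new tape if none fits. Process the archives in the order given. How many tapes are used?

Put 145 GB in tape 1; 255 GB remain.
Put 152 GB in tape 1; 103 GB remain.
Put 173 GB in tape 2; 227 GB remain.
Put 148 GB in tape 2; 79 GB remain.
Put 156 GB in tape 3; 244 GB remain.
Put 157 GB in tape 3; 87 GB remain.
Put 167 GB in tape 4; 233 GB remain.
Put 165 GB in tape 4; 68 GB remain.
Final tapes: [145,152] [173,148] [156,157] [167,165].

4 tapes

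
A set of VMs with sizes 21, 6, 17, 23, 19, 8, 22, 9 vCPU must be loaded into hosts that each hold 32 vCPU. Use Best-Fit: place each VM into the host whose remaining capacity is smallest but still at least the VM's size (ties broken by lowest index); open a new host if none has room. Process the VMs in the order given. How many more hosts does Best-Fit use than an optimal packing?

Best-Fit: [21,6] [17] [23,8] [19] [22,9] → 5 hosts.
5 VMs exceed 16 vCPU (half the capacity), and no two of those can share a host, so at least 5 hosts are needed.
So 5 is already optimal.

0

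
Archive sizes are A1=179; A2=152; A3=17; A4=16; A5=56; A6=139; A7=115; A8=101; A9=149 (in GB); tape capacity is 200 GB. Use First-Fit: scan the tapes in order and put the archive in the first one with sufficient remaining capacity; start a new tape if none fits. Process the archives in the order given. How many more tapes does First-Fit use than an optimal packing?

First-Fit: [179,17] [152,16] [56,139] [115] [101] [149] → 6 tapes.
6 archives exceed 100 GB (half the capacity), and no two of those can share a tape, so at least 6 tapes are needed.
So 6 is already optimal.

0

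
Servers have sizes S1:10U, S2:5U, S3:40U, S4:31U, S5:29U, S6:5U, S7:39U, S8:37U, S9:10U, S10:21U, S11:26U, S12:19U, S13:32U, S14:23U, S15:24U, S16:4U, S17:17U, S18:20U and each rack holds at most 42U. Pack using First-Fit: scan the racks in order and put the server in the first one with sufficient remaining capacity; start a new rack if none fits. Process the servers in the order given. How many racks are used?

12

rack 1: place S1 (10U), 32U left
rack 1: place S2 (5U), 27U left
rack 2: place S3 (40U), 2U left
rack 3: place S4 (31U), 11U left
rack 4: place S5 (29U), 13U left
rack 1: place S6 (5U), 22U left
rack 5: place S7 (39U), 3U left
rack 6: place S8 (37U), 5U left
rack 1: place S9 (10U), 12U left
rack 7: place S10 (21U), 21U left
rack 8: place S11 (26U), 16U left
rack 7: place S12 (19U), 2U left
rack 9: place S13 (32U), 10U left
rack 10: place S14 (23U), 19U left
rack 11: place S15 (24U), 18U left
rack 1: place S16 (4U), 8U left
rack 10: place S17 (17U), 2U left
rack 12: place S18 (20U), 22U left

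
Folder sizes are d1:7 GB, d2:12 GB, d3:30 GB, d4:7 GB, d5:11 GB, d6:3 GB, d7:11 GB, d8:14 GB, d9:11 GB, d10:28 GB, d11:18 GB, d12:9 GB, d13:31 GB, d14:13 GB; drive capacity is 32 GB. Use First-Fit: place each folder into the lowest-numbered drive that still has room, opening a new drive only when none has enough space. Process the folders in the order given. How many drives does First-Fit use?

7

drive 1: place d1 (7 GB), 25 GB left
drive 1: place d2 (12 GB), 13 GB left
drive 2: place d3 (30 GB), 2 GB left
drive 1: place d4 (7 GB), 6 GB left
drive 3: place d5 (11 GB), 21 GB left
drive 1: place d6 (3 GB), 3 GB left
drive 3: place d7 (11 GB), 10 GB left
drive 4: place d8 (14 GB), 18 GB left
drive 4: place d9 (11 GB), 7 GB left
drive 5: place d10 (28 GB), 4 GB left
drive 6: place d11 (18 GB), 14 GB left
drive 3: place d12 (9 GB), 1 GB left
drive 7: place d13 (31 GB), 1 GB left
drive 6: place d14 (13 GB), 1 GB left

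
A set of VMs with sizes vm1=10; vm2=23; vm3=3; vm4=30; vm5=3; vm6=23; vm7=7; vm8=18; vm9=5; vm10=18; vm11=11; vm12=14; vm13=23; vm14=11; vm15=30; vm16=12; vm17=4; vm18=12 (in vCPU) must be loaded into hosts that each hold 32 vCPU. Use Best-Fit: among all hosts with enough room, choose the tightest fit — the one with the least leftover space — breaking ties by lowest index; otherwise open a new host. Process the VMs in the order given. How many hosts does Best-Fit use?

10

Put vm1 (10 vCPU) in host 1; 22 vCPU remain.
Put vm2 (23 vCPU) in host 2; 9 vCPU remain.
Put vm3 (3 vCPU) in host 2; 6 vCPU remain.
Put vm4 (30 vCPU) in host 3; 2 vCPU remain.
Put vm5 (3 vCPU) in host 2; 3 vCPU remain.
Put vm6 (23 vCPU) in host 4; 9 vCPU remain.
Put vm7 (7 vCPU) in host 4; 2 vCPU remain.
Put vm8 (18 vCPU) in host 1; 4 vCPU remain.
Put vm9 (5 vCPU) in host 5; 27 vCPU remain.
Put vm10 (18 vCPU) in host 5; 9 vCPU remain.
Put vm11 (11 vCPU) in host 6; 21 vCPU remain.
Put vm12 (14 vCPU) in host 6; 7 vCPU remain.
Put vm13 (23 vCPU) in host 7; 9 vCPU remain.
Put vm14 (11 vCPU) in host 8; 21 vCPU remain.
Put vm15 (30 vCPU) in host 9; 2 vCPU remain.
Put vm16 (12 vCPU) in host 8; 9 vCPU remain.
Put vm17 (4 vCPU) in host 1; 0 vCPU remain.
Put vm18 (12 vCPU) in host 10; 20 vCPU remain.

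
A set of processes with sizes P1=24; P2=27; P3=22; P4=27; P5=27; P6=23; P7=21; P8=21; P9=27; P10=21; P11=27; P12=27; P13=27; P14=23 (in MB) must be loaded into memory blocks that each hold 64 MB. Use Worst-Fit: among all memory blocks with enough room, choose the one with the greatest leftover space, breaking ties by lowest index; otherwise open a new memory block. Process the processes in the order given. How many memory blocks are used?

Put P1 (24 MB) in memory block 1; 40 MB remain.
Put P2 (27 MB) in memory block 1; 13 MB remain.
Put P3 (22 MB) in memory block 2; 42 MB remain.
Put P4 (27 MB) in memory block 2; 15 MB remain.
Put P5 (27 MB) in memory block 3; 37 MB remain.
Put P6 (23 MB) in memory block 3; 14 MB remain.
Put P7 (21 MB) in memory block 4; 43 MB remain.
Put P8 (21 MB) in memory block 4; 22 MB remain.
Put P9 (27 MB) in memory block 5; 37 MB remain.
Put P10 (21 MB) in memory block 5; 16 MB remain.
Put P11 (27 MB) in memory block 6; 37 MB remain.
Put P12 (27 MB) in memory block 6; 10 MB remain.
Put P13 (27 MB) in memory block 7; 37 MB remain.
Put P14 (23 MB) in memory block 7; 14 MB remain.
Final memory blocks: [24,27] [22,27] [27,23] [21,21] [27,21] [27,27] [27,23].

7 memory blocks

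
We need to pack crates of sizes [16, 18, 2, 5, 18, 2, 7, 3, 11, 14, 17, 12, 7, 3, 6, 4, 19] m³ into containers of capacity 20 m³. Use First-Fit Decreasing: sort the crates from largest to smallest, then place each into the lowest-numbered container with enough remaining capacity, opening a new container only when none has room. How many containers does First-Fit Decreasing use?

9

Sorted descending: 19, 18, 18, 17, 16, 14, 12, 11, 7, 7, 6, 5, 4, 3, 3, 2, 2.
Put 19 m³ in container 1; 1 m³ remain.
Put 18 m³ in container 2; 2 m³ remain.
Put 18 m³ in container 3; 2 m³ remain.
Put 17 m³ in container 4; 3 m³ remain.
Put 16 m³ in container 5; 4 m³ remain.
Put 14 m³ in container 6; 6 m³ remain.
Put 12 m³ in container 7; 8 m³ remain.
Put 11 m³ in container 8; 9 m³ remain.
Put 7 m³ in container 7; 1 m³ remain.
Put 7 m³ in container 8; 2 m³ remain.
Put 6 m³ in container 6; 0 m³ remain.
Put 5 m³ in container 9; 15 m³ remain.
Put 4 m³ in container 5; 0 m³ remain.
Put 3 m³ in container 4; 0 m³ remain.
Put 3 m³ in container 9; 12 m³ remain.
Put 2 m³ in container 2; 0 m³ remain.
Put 2 m³ in container 3; 0 m³ remain.
Final containers: [19] [18,2] [18,2] [17,3] [16,4] [14,6] [12,7] [11,7] [5,3].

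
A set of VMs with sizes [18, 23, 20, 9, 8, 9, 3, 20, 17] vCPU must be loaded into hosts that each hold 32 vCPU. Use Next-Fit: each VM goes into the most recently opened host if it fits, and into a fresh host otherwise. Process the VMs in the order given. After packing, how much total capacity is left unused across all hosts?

65

18 vCPU → host 1 (remaining 14 vCPU)
23 vCPU → host 2 (remaining 9 vCPU)
20 vCPU → host 3 (remaining 12 vCPU)
9 vCPU → host 3 (remaining 3 vCPU)
8 vCPU → host 4 (remaining 24 vCPU)
9 vCPU → host 4 (remaining 15 vCPU)
3 vCPU → host 4 (remaining 12 vCPU)
20 vCPU → host 5 (remaining 12 vCPU)
17 vCPU → host 6 (remaining 15 vCPU)
6 hosts × 32 vCPU = 192 vCPU; used 127 vCPU; unused 65 vCPU.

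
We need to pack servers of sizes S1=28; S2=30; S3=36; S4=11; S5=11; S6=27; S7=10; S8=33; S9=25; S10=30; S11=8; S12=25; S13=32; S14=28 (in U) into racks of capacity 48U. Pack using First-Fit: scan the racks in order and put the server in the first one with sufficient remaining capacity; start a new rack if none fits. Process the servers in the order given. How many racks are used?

10 racks

S1 (28U) → rack 1 (remaining 20U)
S2 (30U) → rack 2 (remaining 18U)
S3 (36U) → rack 3 (remaining 12U)
S4 (11U) → rack 1 (remaining 9U)
S5 (11U) → rack 2 (remaining 7U)
S6 (27U) → rack 4 (remaining 21U)
S7 (10U) → rack 3 (remaining 2U)
S8 (33U) → rack 5 (remaining 15U)
S9 (25U) → rack 6 (remaining 23U)
S10 (30U) → rack 7 (remaining 18U)
S11 (8U) → rack 1 (remaining 1U)
S12 (25U) → rack 8 (remaining 23U)
S13 (32U) → rack 9 (remaining 16U)
S14 (28U) → rack 10 (remaining 20U)
Final racks: [28,11,8] [30,11] [36,10] [27] [33] [25] [30] [25] [32] [28].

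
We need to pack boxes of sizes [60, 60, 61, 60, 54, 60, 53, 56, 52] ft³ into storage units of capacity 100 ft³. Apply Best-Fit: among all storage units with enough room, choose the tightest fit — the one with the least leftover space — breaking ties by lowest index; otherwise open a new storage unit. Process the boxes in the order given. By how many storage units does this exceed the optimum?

0

Best-Fit: [60] [60] [61] [60] [54] [60] [53] [56] [52] → 9 storage units.
9 boxes exceed 50 ft³ (half the capacity), and no two of those can share a storage unit, so at least 9 storage units are needed.
So 9 is already optimal.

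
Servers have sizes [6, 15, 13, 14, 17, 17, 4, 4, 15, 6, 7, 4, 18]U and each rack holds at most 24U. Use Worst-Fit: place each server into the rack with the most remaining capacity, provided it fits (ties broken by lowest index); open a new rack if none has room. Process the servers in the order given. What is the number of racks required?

6U → rack 1 (remaining 18U)
15U → rack 1 (remaining 3U)
13U → rack 2 (remaining 11U)
14U → rack 3 (remaining 10U)
17U → rack 4 (remaining 7U)
17U → rack 5 (remaining 7U)
4U → rack 2 (remaining 7U)
4U → rack 3 (remaining 6U)
15U → rack 6 (remaining 9U)
6U → rack 6 (remaining 3U)
7U → rack 2 (remaining 0U)
4U → rack 4 (remaining 3U)
18U → rack 7 (remaining 6U)

7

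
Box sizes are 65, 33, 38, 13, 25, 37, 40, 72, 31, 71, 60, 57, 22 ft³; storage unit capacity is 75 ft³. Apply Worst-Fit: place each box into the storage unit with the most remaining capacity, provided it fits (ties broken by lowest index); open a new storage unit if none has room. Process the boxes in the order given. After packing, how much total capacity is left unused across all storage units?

Put 65 ft³ in storage unit 1; 10 ft³ remain.
Put 33 ft³ in storage unit 2; 42 ft³ remain.
Put 38 ft³ in storage unit 2; 4 ft³ remain.
Put 13 ft³ in storage unit 3; 62 ft³ remain.
Put 25 ft³ in storage unit 3; 37 ft³ remain.
Put 37 ft³ in storage unit 3; 0 ft³ remain.
Put 40 ft³ in storage unit 4; 35 ft³ remain.
Put 72 ft³ in storage unit 5; 3 ft³ remain.
Put 31 ft³ in storage unit 4; 4 ft³ remain.
Put 71 ft³ in storage unit 6; 4 ft³ remain.
Put 60 ft³ in storage unit 7; 15 ft³ remain.
Put 57 ft³ in storage unit 8; 18 ft³ remain.
Put 22 ft³ in storage unit 9; 53 ft³ remain.
9 storage units × 75 ft³ = 675 ft³; used 564 ft³; unused 111 ft³.

111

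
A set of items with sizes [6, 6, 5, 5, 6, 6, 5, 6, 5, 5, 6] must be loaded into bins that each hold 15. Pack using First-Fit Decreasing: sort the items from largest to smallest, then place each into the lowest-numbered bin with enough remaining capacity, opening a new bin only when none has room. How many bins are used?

Sorted descending: 6, 6, 6, 6, 6, 6, 5, 5, 5, 5, 5.
bin 1: place 6, 9 left
bin 1: place 6, 3 left
bin 2: place 6, 9 left
bin 2: place 6, 3 left
bin 3: place 6, 9 left
bin 3: place 6, 3 left
bin 4: place 5, 10 left
bin 4: place 5, 5 left
bin 4: place 5, 0 left
bin 5: place 5, 10 left
bin 5: place 5, 5 left
Final bins: [6,6] [6,6] [6,6] [5,5,5] [5,5].

5 bins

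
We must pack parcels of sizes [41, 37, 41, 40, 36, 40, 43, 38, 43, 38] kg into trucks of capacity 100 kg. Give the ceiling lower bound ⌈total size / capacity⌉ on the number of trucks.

4 trucks

Total size = 41 + 37 + 41 + 40 + 36 + 40 + 43 + 38 + 43 + 38 = 397 kg.
⌈397 / 100⌉ = 4.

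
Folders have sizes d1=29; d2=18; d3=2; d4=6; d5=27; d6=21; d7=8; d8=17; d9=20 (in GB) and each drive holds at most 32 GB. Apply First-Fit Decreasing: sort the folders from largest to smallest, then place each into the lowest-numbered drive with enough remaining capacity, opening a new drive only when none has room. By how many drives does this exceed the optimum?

First-Fit Decreasing: [29,2] [27] [21,8] [20,6] [18] [17] → 6 drives.
6 folders exceed 16 GB (half the capacity), and no two of those can share a drive, so at least 6 drives are needed.
So 6 is already optimal.

0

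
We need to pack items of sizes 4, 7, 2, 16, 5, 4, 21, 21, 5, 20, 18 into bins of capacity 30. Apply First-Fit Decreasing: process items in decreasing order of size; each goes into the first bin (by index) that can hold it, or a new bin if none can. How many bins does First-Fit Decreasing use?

Sorted descending: 21, 21, 20, 18, 16, 7, 5, 5, 4, 4, 2.
bin 1: place 21, 9 left
bin 2: place 21, 9 left
bin 3: place 20, 10 left
bin 4: place 18, 12 left
bin 5: place 16, 14 left
bin 1: place 7, 2 left
bin 2: place 5, 4 left
bin 3: place 5, 5 left
bin 2: place 4, 0 left
bin 3: place 4, 1 left
bin 1: place 2, 0 left
Final bins: [21,7,2] [21,5,4] [20,5,4] [18] [16].

5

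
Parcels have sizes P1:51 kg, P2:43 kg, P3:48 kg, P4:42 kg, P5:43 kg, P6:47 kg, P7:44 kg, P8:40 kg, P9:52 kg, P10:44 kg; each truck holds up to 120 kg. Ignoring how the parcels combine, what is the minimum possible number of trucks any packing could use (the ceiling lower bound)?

Total size = 51 + 43 + 48 + 42 + 43 + 47 + 44 + 40 + 52 + 44 = 454 kg.
⌈454 / 120⌉ = 4.

4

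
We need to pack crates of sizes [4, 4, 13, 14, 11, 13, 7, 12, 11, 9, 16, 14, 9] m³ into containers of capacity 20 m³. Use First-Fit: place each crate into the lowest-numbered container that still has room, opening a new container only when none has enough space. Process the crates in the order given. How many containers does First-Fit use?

Put 4 m³ in container 1; 16 m³ remain.
Put 4 m³ in container 1; 12 m³ remain.
Put 13 m³ in container 2; 7 m³ remain.
Put 14 m³ in container 3; 6 m³ remain.
Put 11 m³ in container 1; 1 m³ remain.
Put 13 m³ in container 4; 7 m³ remain.
Put 7 m³ in container 2; 0 m³ remain.
Put 12 m³ in container 5; 8 m³ remain.
Put 11 m³ in container 6; 9 m³ remain.
Put 9 m³ in container 6; 0 m³ remain.
Put 16 m³ in container 7; 4 m³ remain.
Put 14 m³ in container 8; 6 m³ remain.
Put 9 m³ in container 9; 11 m³ remain.
Final containers: [4,4,11] [13,7] [14] [13] [12] [11,9] [16] [14] [9].

9 containers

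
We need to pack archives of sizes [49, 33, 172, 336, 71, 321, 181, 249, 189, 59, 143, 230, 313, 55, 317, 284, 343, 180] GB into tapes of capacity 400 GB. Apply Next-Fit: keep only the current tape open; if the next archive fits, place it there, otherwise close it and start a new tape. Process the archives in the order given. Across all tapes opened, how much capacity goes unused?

1275

49 GB → tape 1 (remaining 351 GB)
33 GB → tape 1 (remaining 318 GB)
172 GB → tape 1 (remaining 146 GB)
336 GB → tape 2 (remaining 64 GB)
71 GB → tape 3 (remaining 329 GB)
321 GB → tape 3 (remaining 8 GB)
181 GB → tape 4 (remaining 219 GB)
249 GB → tape 5 (remaining 151 GB)
189 GB → tape 6 (remaining 211 GB)
59 GB → tape 6 (remaining 152 GB)
143 GB → tape 6 (remaining 9 GB)
230 GB → tape 7 (remaining 170 GB)
313 GB → tape 8 (remaining 87 GB)
55 GB → tape 8 (remaining 32 GB)
317 GB → tape 9 (remaining 83 GB)
284 GB → tape 10 (remaining 116 GB)
343 GB → tape 11 (remaining 57 GB)
180 GB → tape 12 (remaining 220 GB)
12 tapes × 400 GB = 4800 GB; used 3525 GB; unused 1275 GB.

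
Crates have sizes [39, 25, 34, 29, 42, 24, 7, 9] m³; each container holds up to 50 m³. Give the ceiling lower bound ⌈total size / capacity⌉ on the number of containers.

5 containers

Total size = 39 + 25 + 34 + 29 + 42 + 24 + 7 + 9 = 209 m³.
⌈209 / 50⌉ = 5.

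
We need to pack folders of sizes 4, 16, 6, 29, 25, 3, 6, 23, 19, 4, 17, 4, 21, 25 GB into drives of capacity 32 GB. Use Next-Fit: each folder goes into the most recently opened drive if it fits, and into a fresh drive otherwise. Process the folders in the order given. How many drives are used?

8 drives

Put 4 GB in drive 1; 28 GB remain.
Put 16 GB in drive 1; 12 GB remain.
Put 6 GB in drive 1; 6 GB remain.
Put 29 GB in drive 2; 3 GB remain.
Put 25 GB in drive 3; 7 GB remain.
Put 3 GB in drive 3; 4 GB remain.
Put 6 GB in drive 4; 26 GB remain.
Put 23 GB in drive 4; 3 GB remain.
Put 19 GB in drive 5; 13 GB remain.
Put 4 GB in drive 5; 9 GB remain.
Put 17 GB in drive 6; 15 GB remain.
Put 4 GB in drive 6; 11 GB remain.
Put 21 GB in drive 7; 11 GB remain.
Put 25 GB in drive 8; 7 GB remain.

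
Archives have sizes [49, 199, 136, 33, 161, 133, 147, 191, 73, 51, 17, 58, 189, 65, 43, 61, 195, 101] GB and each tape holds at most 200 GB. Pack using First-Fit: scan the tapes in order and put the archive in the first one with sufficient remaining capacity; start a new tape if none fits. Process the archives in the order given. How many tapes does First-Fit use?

49 GB → tape 1 (remaining 151 GB)
199 GB → tape 2 (remaining 1 GB)
136 GB → tape 1 (remaining 15 GB)
33 GB → tape 3 (remaining 167 GB)
161 GB → tape 3 (remaining 6 GB)
133 GB → tape 4 (remaining 67 GB)
147 GB → tape 5 (remaining 53 GB)
191 GB → tape 6 (remaining 9 GB)
73 GB → tape 7 (remaining 127 GB)
51 GB → tape 4 (remaining 16 GB)
17 GB → tape 5 (remaining 36 GB)
58 GB → tape 7 (remaining 69 GB)
189 GB → tape 8 (remaining 11 GB)
65 GB → tape 7 (remaining 4 GB)
43 GB → tape 9 (remaining 157 GB)
61 GB → tape 9 (remaining 96 GB)
195 GB → tape 10 (remaining 5 GB)
101 GB → tape 11 (remaining 99 GB)
Final tapes: [49,136] [199] [33,161] [133,51] [147,17] [191] [73,58,65] [189] [43,61] [195] [101].

11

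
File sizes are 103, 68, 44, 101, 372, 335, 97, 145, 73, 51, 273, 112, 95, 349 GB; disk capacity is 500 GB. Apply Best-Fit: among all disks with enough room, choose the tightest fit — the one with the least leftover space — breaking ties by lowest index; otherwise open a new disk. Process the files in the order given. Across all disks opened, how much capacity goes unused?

103 GB → disk 1 (remaining 397 GB)
68 GB → disk 1 (remaining 329 GB)
44 GB → disk 1 (remaining 285 GB)
101 GB → disk 1 (remaining 184 GB)
372 GB → disk 2 (remaining 128 GB)
335 GB → disk 3 (remaining 165 GB)
97 GB → disk 2 (remaining 31 GB)
145 GB → disk 3 (remaining 20 GB)
73 GB → disk 1 (remaining 111 GB)
51 GB → disk 1 (remaining 60 GB)
273 GB → disk 4 (remaining 227 GB)
112 GB → disk 4 (remaining 115 GB)
95 GB → disk 4 (remaining 20 GB)
349 GB → disk 5 (remaining 151 GB)
5 disks × 500 GB = 2500 GB; used 2218 GB; unused 282 GB.

282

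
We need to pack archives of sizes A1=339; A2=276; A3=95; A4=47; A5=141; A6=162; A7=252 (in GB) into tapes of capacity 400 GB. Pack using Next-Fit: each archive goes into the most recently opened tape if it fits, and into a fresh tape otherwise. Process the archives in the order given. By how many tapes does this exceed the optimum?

Next-Fit: [339] [276,95] [47,141,162] [252] → 4 tapes.
Total size 1312 GB; any packing needs at least ⌈1312/400⌉ = 4 tapes.
So 4 is already optimal.

0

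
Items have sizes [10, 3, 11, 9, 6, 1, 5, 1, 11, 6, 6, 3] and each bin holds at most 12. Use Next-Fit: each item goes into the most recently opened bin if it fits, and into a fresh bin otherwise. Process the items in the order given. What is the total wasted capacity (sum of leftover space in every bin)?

Put 10 in bin 1; 2 remain.
Put 3 in bin 2; 9 remain.
Put 11 in bin 3; 1 remain.
Put 9 in bin 4; 3 remain.
Put 6 in bin 5; 6 remain.
Put 1 in bin 5; 5 remain.
Put 5 in bin 5; 0 remain.
Put 1 in bin 6; 11 remain.
Put 11 in bin 6; 0 remain.
Put 6 in bin 7; 6 remain.
Put 6 in bin 7; 0 remain.
Put 3 in bin 8; 9 remain.
8 bins × 12 = 96; used 72; unused 24.

24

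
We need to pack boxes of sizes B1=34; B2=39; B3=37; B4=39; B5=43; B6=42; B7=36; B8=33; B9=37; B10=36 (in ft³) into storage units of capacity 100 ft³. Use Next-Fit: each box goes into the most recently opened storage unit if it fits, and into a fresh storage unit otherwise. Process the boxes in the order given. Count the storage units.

5 storage units

storage unit 1: place B1 (34 ft³), 66 ft³ left
storage unit 1: place B2 (39 ft³), 27 ft³ left
storage unit 2: place B3 (37 ft³), 63 ft³ left
storage unit 2: place B4 (39 ft³), 24 ft³ left
storage unit 3: place B5 (43 ft³), 57 ft³ left
storage unit 3: place B6 (42 ft³), 15 ft³ left
storage unit 4: place B7 (36 ft³), 64 ft³ left
storage unit 4: place B8 (33 ft³), 31 ft³ left
storage unit 5: place B9 (37 ft³), 63 ft³ left
storage unit 5: place B10 (36 ft³), 27 ft³ left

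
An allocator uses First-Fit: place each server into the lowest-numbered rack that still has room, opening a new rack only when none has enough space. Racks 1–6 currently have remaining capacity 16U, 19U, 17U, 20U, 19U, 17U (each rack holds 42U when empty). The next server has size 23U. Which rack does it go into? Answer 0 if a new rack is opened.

0

No rack has ≥ 23U free, so a new rack is opened.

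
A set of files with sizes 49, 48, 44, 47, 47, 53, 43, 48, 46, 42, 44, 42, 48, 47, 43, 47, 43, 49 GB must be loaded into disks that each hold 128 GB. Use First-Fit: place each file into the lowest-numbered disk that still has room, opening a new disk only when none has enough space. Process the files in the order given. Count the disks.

9 disks

Put 49 GB in disk 1; 79 GB remain.
Put 48 GB in disk 1; 31 GB remain.
Put 44 GB in disk 2; 84 GB remain.
Put 47 GB in disk 2; 37 GB remain.
Put 47 GB in disk 3; 81 GB remain.
Put 53 GB in disk 3; 28 GB remain.
Put 43 GB in disk 4; 85 GB remain.
Put 48 GB in disk 4; 37 GB remain.
Put 46 GB in disk 5; 82 GB remain.
Put 42 GB in disk 5; 40 GB remain.
Put 44 GB in disk 6; 84 GB remain.
Put 42 GB in disk 6; 42 GB remain.
Put 48 GB in disk 7; 80 GB remain.
Put 47 GB in disk 7; 33 GB remain.
Put 43 GB in disk 8; 85 GB remain.
Put 47 GB in disk 8; 38 GB remain.
Put 43 GB in disk 9; 85 GB remain.
Put 49 GB in disk 9; 36 GB remain.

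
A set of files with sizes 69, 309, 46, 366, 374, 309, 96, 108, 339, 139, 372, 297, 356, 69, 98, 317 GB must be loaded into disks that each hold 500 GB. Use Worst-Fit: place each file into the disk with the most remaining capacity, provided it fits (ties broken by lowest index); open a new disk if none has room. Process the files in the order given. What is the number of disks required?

9 disks

disk 1: place 69 GB, 431 GB left
disk 1: place 309 GB, 122 GB left
disk 1: place 46 GB, 76 GB left
disk 2: place 366 GB, 134 GB left
disk 3: place 374 GB, 126 GB left
disk 4: place 309 GB, 191 GB left
disk 4: place 96 GB, 95 GB left
disk 2: place 108 GB, 26 GB left
disk 5: place 339 GB, 161 GB left
disk 5: place 139 GB, 22 GB left
disk 6: place 372 GB, 128 GB left
disk 7: place 297 GB, 203 GB left
disk 8: place 356 GB, 144 GB left
disk 7: place 69 GB, 134 GB left
disk 8: place 98 GB, 46 GB left
disk 9: place 317 GB, 183 GB left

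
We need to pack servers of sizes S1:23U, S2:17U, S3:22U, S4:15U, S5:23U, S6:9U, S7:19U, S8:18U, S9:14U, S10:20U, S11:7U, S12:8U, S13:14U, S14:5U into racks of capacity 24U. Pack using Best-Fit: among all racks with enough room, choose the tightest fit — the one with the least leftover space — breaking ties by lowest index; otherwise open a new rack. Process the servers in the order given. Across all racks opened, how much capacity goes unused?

S1 (23U) → rack 1 (remaining 1U)
S2 (17U) → rack 2 (remaining 7U)
S3 (22U) → rack 3 (remaining 2U)
S4 (15U) → rack 4 (remaining 9U)
S5 (23U) → rack 5 (remaining 1U)
S6 (9U) → rack 4 (remaining 0U)
S7 (19U) → rack 6 (remaining 5U)
S8 (18U) → rack 7 (remaining 6U)
S9 (14U) → rack 8 (remaining 10U)
S10 (20U) → rack 9 (remaining 4U)
S11 (7U) → rack 2 (remaining 0U)
S12 (8U) → rack 8 (remaining 2U)
S13 (14U) → rack 10 (remaining 10U)
S14 (5U) → rack 6 (remaining 0U)
10 racks × 24U = 240U; used 214U; unused 26U.

26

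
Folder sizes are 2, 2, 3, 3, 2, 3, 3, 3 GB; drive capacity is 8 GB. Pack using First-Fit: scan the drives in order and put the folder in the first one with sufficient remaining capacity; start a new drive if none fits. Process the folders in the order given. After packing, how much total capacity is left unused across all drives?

3

drive 1: place 2 GB, 6 GB left
drive 1: place 2 GB, 4 GB left
drive 1: place 3 GB, 1 GB left
drive 2: place 3 GB, 5 GB left
drive 2: place 2 GB, 3 GB left
drive 2: place 3 GB, 0 GB left
drive 3: place 3 GB, 5 GB left
drive 3: place 3 GB, 2 GB left
3 drives × 8 GB = 24 GB; used 21 GB; unused 3 GB.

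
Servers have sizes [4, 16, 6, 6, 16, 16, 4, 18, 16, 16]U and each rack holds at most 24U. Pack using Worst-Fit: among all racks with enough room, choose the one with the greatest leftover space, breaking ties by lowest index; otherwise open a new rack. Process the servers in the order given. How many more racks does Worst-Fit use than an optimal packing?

Worst-Fit: [4,16] [6,6,4] [16] [16] [18] [16] [16] → 7 racks.
6 servers exceed 12U (half the capacity), and no two of those can share a rack, so at least 6 racks are needed.
An optimal packing achieves that bound: [18,6] [16,6] [16,4,4] [16] [16] [16] → 6 racks.
Excess: 7 − 6 = 1.

1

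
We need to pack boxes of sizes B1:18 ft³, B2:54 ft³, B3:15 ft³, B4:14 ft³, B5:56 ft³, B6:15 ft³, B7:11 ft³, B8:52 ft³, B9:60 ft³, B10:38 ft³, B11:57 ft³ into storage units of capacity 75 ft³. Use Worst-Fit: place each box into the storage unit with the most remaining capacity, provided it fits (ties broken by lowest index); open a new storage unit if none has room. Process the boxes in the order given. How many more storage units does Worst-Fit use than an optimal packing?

1

Worst-Fit: [18,54] [15,14,15,11] [56] [52] [60] [38] [57] → 7 storage units.
Total size 390 ft³; any packing needs at least ⌈390/75⌉ = 6 storage units.
An optimal packing achieves that bound: [60,15] [57,18] [56,15] [54,14] [52,11] [38] → 6 storage units.
Excess: 7 − 6 = 1.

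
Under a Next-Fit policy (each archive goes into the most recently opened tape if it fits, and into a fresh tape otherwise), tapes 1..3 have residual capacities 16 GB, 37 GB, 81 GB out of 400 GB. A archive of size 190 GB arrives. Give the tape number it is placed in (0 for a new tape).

0

Next-Fit only looks at tape 3, which has 81 GB free.
190 GB does not fit, so a new tape is opened.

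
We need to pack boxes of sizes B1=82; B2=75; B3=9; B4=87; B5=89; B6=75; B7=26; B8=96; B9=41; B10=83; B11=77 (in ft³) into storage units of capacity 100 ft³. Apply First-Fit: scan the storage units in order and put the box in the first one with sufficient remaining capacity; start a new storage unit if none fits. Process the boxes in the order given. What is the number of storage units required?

storage unit 1: place B1 (82 ft³), 18 ft³ left
storage unit 2: place B2 (75 ft³), 25 ft³ left
storage unit 1: place B3 (9 ft³), 9 ft³ left
storage unit 3: place B4 (87 ft³), 13 ft³ left
storage unit 4: place B5 (89 ft³), 11 ft³ left
storage unit 5: place B6 (75 ft³), 25 ft³ left
storage unit 6: place B7 (26 ft³), 74 ft³ left
storage unit 7: place B8 (96 ft³), 4 ft³ left
storage unit 6: place B9 (41 ft³), 33 ft³ left
storage unit 8: place B10 (83 ft³), 17 ft³ left
storage unit 9: place B11 (77 ft³), 23 ft³ left
Final storage units: [82,9] [75] [87] [89] [75] [26,41] [96] [83] [77].

9 storage units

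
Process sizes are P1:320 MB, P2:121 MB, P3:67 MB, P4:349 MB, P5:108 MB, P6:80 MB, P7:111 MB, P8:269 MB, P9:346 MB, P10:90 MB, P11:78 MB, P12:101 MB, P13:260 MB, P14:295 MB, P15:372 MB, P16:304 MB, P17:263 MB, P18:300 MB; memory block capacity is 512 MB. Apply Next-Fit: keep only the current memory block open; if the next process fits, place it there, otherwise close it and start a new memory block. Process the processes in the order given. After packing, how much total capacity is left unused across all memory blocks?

1286

P1 (320 MB) → memory block 1 (remaining 192 MB)
P2 (121 MB) → memory block 1 (remaining 71 MB)
P3 (67 MB) → memory block 1 (remaining 4 MB)
P4 (349 MB) → memory block 2 (remaining 163 MB)
P5 (108 MB) → memory block 2 (remaining 55 MB)
P6 (80 MB) → memory block 3 (remaining 432 MB)
P7 (111 MB) → memory block 3 (remaining 321 MB)
P8 (269 MB) → memory block 3 (remaining 52 MB)
P9 (346 MB) → memory block 4 (remaining 166 MB)
P10 (90 MB) → memory block 4 (remaining 76 MB)
P11 (78 MB) → memory block 5 (remaining 434 MB)
P12 (101 MB) → memory block 5 (remaining 333 MB)
P13 (260 MB) → memory block 5 (remaining 73 MB)
P14 (295 MB) → memory block 6 (remaining 217 MB)
P15 (372 MB) → memory block 7 (remaining 140 MB)
P16 (304 MB) → memory block 8 (remaining 208 MB)
P17 (263 MB) → memory block 9 (remaining 249 MB)
P18 (300 MB) → memory block 10 (remaining 212 MB)
10 memory blocks × 512 MB = 5120 MB; used 3834 MB; unused 1286 MB.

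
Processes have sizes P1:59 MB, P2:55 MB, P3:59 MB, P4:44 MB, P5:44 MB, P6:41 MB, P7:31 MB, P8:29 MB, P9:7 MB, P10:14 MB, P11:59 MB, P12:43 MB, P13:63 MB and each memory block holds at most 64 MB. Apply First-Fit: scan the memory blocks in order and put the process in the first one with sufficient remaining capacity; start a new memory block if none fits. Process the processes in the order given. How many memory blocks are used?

10 memory blocks

memory block 1: place P1 (59 MB), 5 MB left
memory block 2: place P2 (55 MB), 9 MB left
memory block 3: place P3 (59 MB), 5 MB left
memory block 4: place P4 (44 MB), 20 MB left
memory block 5: place P5 (44 MB), 20 MB left
memory block 6: place P6 (41 MB), 23 MB left
memory block 7: place P7 (31 MB), 33 MB left
memory block 7: place P8 (29 MB), 4 MB left
memory block 2: place P9 (7 MB), 2 MB left
memory block 4: place P10 (14 MB), 6 MB left
memory block 8: place P11 (59 MB), 5 MB left
memory block 9: place P12 (43 MB), 21 MB left
memory block 10: place P13 (63 MB), 1 MB left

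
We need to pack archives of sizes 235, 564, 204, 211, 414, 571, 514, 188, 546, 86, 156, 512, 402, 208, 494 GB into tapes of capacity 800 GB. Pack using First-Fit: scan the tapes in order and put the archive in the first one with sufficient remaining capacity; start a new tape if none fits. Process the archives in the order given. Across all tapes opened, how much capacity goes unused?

Put 235 GB in tape 1; 565 GB remain.
Put 564 GB in tape 1; 1 GB remain.
Put 204 GB in tape 2; 596 GB remain.
Put 211 GB in tape 2; 385 GB remain.
Put 414 GB in tape 3; 386 GB remain.
Put 571 GB in tape 4; 229 GB remain.
Put 514 GB in tape 5; 286 GB remain.
Put 188 GB in tape 2; 197 GB remain.
Put 546 GB in tape 6; 254 GB remain.
Put 86 GB in tape 2; 111 GB remain.
Put 156 GB in tape 3; 230 GB remain.
Put 512 GB in tape 7; 288 GB remain.
Put 402 GB in tape 8; 398 GB remain.
Put 208 GB in tape 3; 22 GB remain.
Put 494 GB in tape 9; 306 GB remain.
9 tapes × 800 GB = 7200 GB; used 5305 GB; unused 1895 GB.

1895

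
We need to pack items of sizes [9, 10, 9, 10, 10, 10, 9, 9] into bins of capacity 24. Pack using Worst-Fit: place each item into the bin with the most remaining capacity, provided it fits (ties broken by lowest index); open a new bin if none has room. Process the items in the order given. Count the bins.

9 → bin 1 (remaining 15)
10 → bin 1 (remaining 5)
9 → bin 2 (remaining 15)
10 → bin 2 (remaining 5)
10 → bin 3 (remaining 14)
10 → bin 3 (remaining 4)
9 → bin 4 (remaining 15)
9 → bin 4 (remaining 6)
Final bins: [9,10] [9,10] [10,10] [9,9].

4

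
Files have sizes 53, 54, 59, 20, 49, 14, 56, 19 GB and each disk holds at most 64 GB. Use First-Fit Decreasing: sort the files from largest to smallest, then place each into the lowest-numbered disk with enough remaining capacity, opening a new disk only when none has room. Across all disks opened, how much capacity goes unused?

Sorted descending: 59, 56, 54, 53, 49, 20, 19, 14.
Put 59 GB in disk 1; 5 GB remain.
Put 56 GB in disk 2; 8 GB remain.
Put 54 GB in disk 3; 10 GB remain.
Put 53 GB in disk 4; 11 GB remain.
Put 49 GB in disk 5; 15 GB remain.
Put 20 GB in disk 6; 44 GB remain.
Put 19 GB in disk 6; 25 GB remain.
Put 14 GB in disk 5; 1 GB remain.
6 disks × 64 GB = 384 GB; used 324 GB; unused 60 GB.

60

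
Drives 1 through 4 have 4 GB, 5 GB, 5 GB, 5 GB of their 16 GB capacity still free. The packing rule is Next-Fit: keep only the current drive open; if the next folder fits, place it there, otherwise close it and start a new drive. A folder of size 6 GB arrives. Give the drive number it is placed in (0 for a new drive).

Next-Fit only looks at drive 4, which has 5 GB free.
6 GB does not fit, so a new drive is opened.

0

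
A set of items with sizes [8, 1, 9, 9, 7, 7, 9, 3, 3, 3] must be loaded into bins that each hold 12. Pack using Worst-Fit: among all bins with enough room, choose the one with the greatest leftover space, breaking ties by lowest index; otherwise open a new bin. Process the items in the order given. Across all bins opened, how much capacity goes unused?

13

Put 8 in bin 1; 4 remain.
Put 1 in bin 1; 3 remain.
Put 9 in bin 2; 3 remain.
Put 9 in bin 3; 3 remain.
Put 7 in bin 4; 5 remain.
Put 7 in bin 5; 5 remain.
Put 9 in bin 6; 3 remain.
Put 3 in bin 4; 2 remain.
Put 3 in bin 5; 2 remain.
Put 3 in bin 1; 0 remain.
6 bins × 12 = 72; used 59; unused 13.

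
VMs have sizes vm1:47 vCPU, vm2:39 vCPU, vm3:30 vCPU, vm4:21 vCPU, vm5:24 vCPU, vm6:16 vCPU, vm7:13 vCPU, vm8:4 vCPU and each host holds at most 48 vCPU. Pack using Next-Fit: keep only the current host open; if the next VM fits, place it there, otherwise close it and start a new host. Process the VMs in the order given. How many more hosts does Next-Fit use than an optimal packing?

0

Next-Fit: [47] [39] [30] [21,24] [16,13,4] → 5 hosts.
Total size 194 vCPU; any packing needs at least ⌈194/48⌉ = 5 hosts.
So 5 is already optimal.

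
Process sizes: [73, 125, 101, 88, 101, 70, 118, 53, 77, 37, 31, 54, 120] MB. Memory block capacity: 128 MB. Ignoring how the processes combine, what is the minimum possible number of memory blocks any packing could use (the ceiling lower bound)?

9

Total size = 73 + 125 + 101 + 88 + 101 + 70 + 118 + 53 + 77 + 37 + 31 + 54 + 120 = 1048 MB.
⌈1048 / 128⌉ = 9.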